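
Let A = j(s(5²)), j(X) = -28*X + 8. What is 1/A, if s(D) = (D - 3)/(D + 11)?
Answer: -9/82 ≈ -0.10976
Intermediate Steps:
s(D) = (-3 + D)/(11 + D)
j(X) = 8 - 28*X
A = -82/9 (A = 8 - 28*(-3 + 5²)/(11 + 5²) = 8 - 28*(-3 + 25)/(11 + 25) = 8 - 28*22/36 = 8 - 7*22/9 = 8 - 28*11/18 = 8 - 154/9 = -82/9 ≈ -9.1111)
1/A = 1/(-82/9) = -9/82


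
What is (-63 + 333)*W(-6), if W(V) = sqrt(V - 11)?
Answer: 270*I*sqrt(17) ≈ 1113.2*I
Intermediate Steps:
W(V) = sqrt(-11 + V)
(-63 + 333)*W(-6) = (-63 + 333)*sqrt(-11 - 6) = 270*sqrt(-17) = 270*(I*sqrt(17)) = 270*I*sqrt(17)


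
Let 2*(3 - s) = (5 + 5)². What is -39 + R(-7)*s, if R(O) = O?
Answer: 290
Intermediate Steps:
s = -47 (s = 3 - (5 + 5)²/2 = 3 - ½*10² = 3 - ½*100 = 3 - 50 = -47)
-39 + R(-7)*s = -39 - 7*(-47) = -39 + 329 = 290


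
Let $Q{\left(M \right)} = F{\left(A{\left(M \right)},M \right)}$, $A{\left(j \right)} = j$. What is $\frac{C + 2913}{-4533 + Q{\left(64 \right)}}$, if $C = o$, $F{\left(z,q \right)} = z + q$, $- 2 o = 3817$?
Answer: $- \frac{2009}{8810} \approx -0.22804$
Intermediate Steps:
$o = - \frac{3817}{2}$ ($o = \left(- \frac{1}{2}\right) 3817 = - \frac{3817}{2} \approx -1908.5$)
$F{\left(z,q \right)} = q + z$
$Q{\left(M \right)} = 2 M$ ($Q{\left(M \right)} = M + M = 2 M$)
$C = - \frac{3817}{2} \approx -1908.5$
$\frac{C + 2913}{-4533 + Q{\left(64 \right)}} = \frac{- \frac{3817}{2} + 2913}{-4533 + 2 \cdot 64} = \frac{2009}{2 \left(-4533 + 128\right)} = \frac{2009}{2 \left(-4405\right)} = \frac{2009}{2} \left(- \frac{1}{4405}\right) = - \frac{2009}{8810}$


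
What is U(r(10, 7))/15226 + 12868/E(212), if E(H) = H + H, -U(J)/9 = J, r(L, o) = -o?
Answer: 12247180/403489 ≈ 30.353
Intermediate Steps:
U(J) = -9*J
E(H) = 2*H
U(r(10, 7))/15226 + 12868/E(212) = -(-9)*7/15226 + 12868/((2*212)) = -9*(-7)*(1/15226) + 12868/424 = 63*(1/15226) + 12868*(1/424) = 63/15226 + 3217/106 = 12247180/403489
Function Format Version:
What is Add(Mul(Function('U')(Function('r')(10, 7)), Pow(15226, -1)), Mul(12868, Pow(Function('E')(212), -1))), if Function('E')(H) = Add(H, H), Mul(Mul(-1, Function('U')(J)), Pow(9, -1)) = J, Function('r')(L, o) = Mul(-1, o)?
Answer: Rational(12247180, 403489) ≈ 30.353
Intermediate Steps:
Function('U')(J) = Mul(-9, J)
Function('E')(H) = Mul(2, H)
Add(Mul(Function('U')(Function('r')(10, 7)), Pow(15226, -1)), Mul(12868, Pow(Function('E')(212), -1))) = Add(Mul(Mul(-9, Mul(-1, 7)), Pow(15226, -1)), Mul(12868, Pow(Mul(2, 212), -1))) = Add(Mul(Mul(-9, -7), Rational(1, 15226)), Mul(12868, Pow(424, -1))) = Add(Mul(63, Rational(1, 15226)), Mul(12868, Rational(1, 424))) = Add(Rational(63, 15226), Rational(3217, 106)) = Rational(12247180, 403489)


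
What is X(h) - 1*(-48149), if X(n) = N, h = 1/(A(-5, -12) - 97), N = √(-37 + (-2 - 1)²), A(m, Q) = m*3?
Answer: 48149 + 2*I*√7 ≈ 48149.0 + 5.2915*I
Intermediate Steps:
A(m, Q) = 3*m
N = 2*I*√7 (N = √(-37 + (-3)²) = √(-37 + 9) = √(-28) = 2*I*√7 ≈ 5.2915*I)
h = -1/112 (h = 1/(3*(-5) - 97) = 1/(-15 - 97) = 1/(-112) = -1/112 ≈ -0.0089286)
X(n) = 2*I*√7
X(h) - 1*(-48149) = 2*I*√7 - 1*(-48149) = 2*I*√7 + 48149 = 48149 + 2*I*√7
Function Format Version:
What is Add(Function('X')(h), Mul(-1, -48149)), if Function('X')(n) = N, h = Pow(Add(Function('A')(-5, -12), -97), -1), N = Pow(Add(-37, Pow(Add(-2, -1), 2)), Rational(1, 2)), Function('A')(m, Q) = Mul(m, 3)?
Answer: Add(48149, Mul(2, I, Pow(7, Rational(1, 2)))) ≈ Add(48149., Mul(5.2915, I))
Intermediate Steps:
Function('A')(m, Q) = Mul(3, m)
N = Mul(2, I, Pow(7, Rational(1, 2))) (N = Pow(Add(-37, Pow(-3, 2)), Rational(1, 2)) = Pow(Add(-37, 9), Rational(1, 2)) = Pow(-28, Rational(1, 2)) = Mul(2, I, Pow(7, Rational(1, 2))) ≈ Mul(5.2915, I))
h = Rational(-1, 112) (h = Pow(Add(Mul(3, -5), -97), -1) = Pow(Add(-15, -97), -1) = Pow(-112, -1) = Rational(-1, 112) ≈ -0.0089286)
Function('X')(n) = Mul(2, I, Pow(7, Rational(1, 2)))
Add(Function('X')(h), Mul(-1, -48149)) = Add(Mul(2, I, Pow(7, Rational(1, 2))), Mul(-1, -48149)) = Add(Mul(2, I, Pow(7, Rational(1, 2))), 48149) = Add(48149, Mul(2, I, Pow(7, Rational(1, 2))))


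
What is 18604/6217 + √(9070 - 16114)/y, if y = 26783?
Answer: 18604/6217 + 2*I*√1761/26783 ≈ 2.9924 + 0.0031337*I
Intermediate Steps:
18604/6217 + √(9070 - 16114)/y = 18604/6217 + √(9070 - 16114)/26783 = 18604*(1/6217) + √(-7044)*(1/26783) = 18604/6217 + (2*I*√1761)*(1/26783) = 18604/6217 + 2*I*√1761/26783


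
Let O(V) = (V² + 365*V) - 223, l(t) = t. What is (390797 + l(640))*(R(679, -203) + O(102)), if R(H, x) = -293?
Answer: 18443728566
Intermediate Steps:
O(V) = -223 + V² + 365*V
(390797 + l(640))*(R(679, -203) + O(102)) = (390797 + 640)*(-293 + (-223 + 102² + 365*102)) = 391437*(-293 + (-223 + 10404 + 37230)) = 391437*(-293 + 47411) = 391437*47118 = 18443728566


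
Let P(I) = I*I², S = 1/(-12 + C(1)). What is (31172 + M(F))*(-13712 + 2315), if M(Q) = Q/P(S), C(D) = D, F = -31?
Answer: -825518901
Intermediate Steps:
S = -1/11 (S = 1/(-12 + 1) = 1/(-11) = -1/11 ≈ -0.090909)
P(I) = I³
M(Q) = -1331*Q (M(Q) = Q/((-1/11)³) = Q/(-1/1331) = Q*(-1331) = -1331*Q)
(31172 + M(F))*(-13712 + 2315) = (31172 - 1331*(-31))*(-13712 + 2315) = (31172 + 41261)*(-11397) = 72433*(-11397) = -825518901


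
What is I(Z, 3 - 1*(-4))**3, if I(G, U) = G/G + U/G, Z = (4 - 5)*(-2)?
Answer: 729/8 ≈ 91.125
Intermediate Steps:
Z = 2 (Z = -1*(-2) = 2)
I(G, U) = 1 + U/G
I(Z, 3 - 1*(-4))**3 = ((2 + (3 - 1*(-4)))/2)**3 = ((2 + (3 + 4))/2)**3 = ((2 + 7)/2)**3 = ((1/2)*9)**3 = (9/2)**3 = 729/8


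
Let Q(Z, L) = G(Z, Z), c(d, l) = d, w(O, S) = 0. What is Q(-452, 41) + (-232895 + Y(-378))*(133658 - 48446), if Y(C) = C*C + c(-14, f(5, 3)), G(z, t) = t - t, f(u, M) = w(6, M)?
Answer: -7671210300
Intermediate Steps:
f(u, M) = 0
G(z, t) = 0
Q(Z, L) = 0
Y(C) = -14 + C² (Y(C) = C*C - 14 = C² - 14 = -14 + C²)
Q(-452, 41) + (-232895 + Y(-378))*(133658 - 48446) = 0 + (-232895 + (-14 + (-378)²))*(133658 - 48446) = 0 + (-232895 + (-14 + 142884))*85212 = 0 + (-232895 + 142870)*85212 = 0 - 90025*85212 = 0 - 7671210300 = -7671210300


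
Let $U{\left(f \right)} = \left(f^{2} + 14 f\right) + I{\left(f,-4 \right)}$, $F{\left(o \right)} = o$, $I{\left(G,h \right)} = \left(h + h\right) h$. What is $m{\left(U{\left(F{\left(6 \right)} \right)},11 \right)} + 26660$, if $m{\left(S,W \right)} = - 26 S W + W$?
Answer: $-16801$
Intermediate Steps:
$I{\left(G,h \right)} = 2 h^{2}$ ($I{\left(G,h \right)} = 2 h h = 2 h^{2}$)
$U{\left(f \right)} = 32 + f^{2} + 14 f$ ($U{\left(f \right)} = \left(f^{2} + 14 f\right) + 2 \left(-4\right)^{2} = \left(f^{2} + 14 f\right) + 2 \cdot 16 = \left(f^{2} + 14 f\right) + 32 = 32 + f^{2} + 14 f$)
$m{\left(S,W \right)} = W - 26 S W$ ($m{\left(S,W \right)} = - 26 S W + W = W - 26 S W$)
$m{\left(U{\left(F{\left(6 \right)} \right)},11 \right)} + 26660 = 11 \left(1 - 26 \left(32 + 6^{2} + 14 \cdot 6\right)\right) + 26660 = 11 \left(1 - 26 \left(32 + 36 + 84\right)\right) + 26660 = 11 \left(1 - 3952\right) + 26660 = 11 \left(-3951\right) + 26660 = -43461 + 26660 = -16801$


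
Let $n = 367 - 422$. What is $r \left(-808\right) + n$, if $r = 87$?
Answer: $-70351$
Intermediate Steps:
$n = -55$ ($n = 367 - 422 = -55$)
$r \left(-808\right) + n = 87 \left(-808\right) - 55 = -70296 - 55 = -70351$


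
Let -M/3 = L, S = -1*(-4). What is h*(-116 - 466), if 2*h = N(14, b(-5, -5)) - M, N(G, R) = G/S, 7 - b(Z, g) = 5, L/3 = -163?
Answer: 851757/2 ≈ 4.2588e+5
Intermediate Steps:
L = -489 (L = 3*(-163) = -489)
b(Z, g) = 2 (b(Z, g) = 7 - 1*5 = 7 - 5 = 2)
S = 4
M = 1467 (M = -3*(-489) = 1467)
N(G, R) = G/4
h = -2927/4 (h = ((¼)*14 - 1*1467)/2 = (7/2 - 1467)/2 = (½)*(-2927/2) = -2927/4 ≈ -731.75)
h*(-116 - 466) = -2927*(-116 - 466)/4 = -2927/4*(-582) = 851757/2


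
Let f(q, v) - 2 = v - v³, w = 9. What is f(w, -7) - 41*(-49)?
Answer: 2347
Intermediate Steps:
f(q, v) = 2 + v - v³ (f(q, v) = 2 + (v - v³) = 2 + v - v³)
f(w, -7) - 41*(-49) = (2 - 7 - 1*(-7)³) - 41*(-49) = (2 - 7 - 1*(-343)) + 2009 = (2 - 7 + 343) + 2009 = 338 + 2009 = 2347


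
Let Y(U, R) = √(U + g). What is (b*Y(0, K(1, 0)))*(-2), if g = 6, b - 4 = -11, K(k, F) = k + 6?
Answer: 14*√6 ≈ 34.293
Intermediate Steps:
K(k, F) = 6 + k
b = -7 (b = 4 - 11 = -7)
Y(U, R) = √(6 + U) (Y(U, R) = √(U + 6) = √(6 + U))
(b*Y(0, K(1, 0)))*(-2) = -7*√(6 + 0)*(-2) = -7*√6*(-2) = 14*√6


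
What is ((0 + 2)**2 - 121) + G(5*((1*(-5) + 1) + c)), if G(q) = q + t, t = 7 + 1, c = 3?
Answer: -114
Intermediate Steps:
t = 8
G(q) = 8 + q (G(q) = q + 8 = 8 + q)
((0 + 2)**2 - 121) + G(5*((1*(-5) + 1) + c)) = ((0 + 2)**2 - 121) + (8 + 5*((1*(-5) + 1) + 3)) = (2**2 - 121) + (8 + 5*((-5 + 1) + 3)) = (4 - 121) + (8 + 5*(-4 + 3)) = -117 + (8 + 5*(-1)) = -117 + (8 - 5) = -117 + 3 = -114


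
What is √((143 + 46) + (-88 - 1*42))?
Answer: √59 ≈ 7.6811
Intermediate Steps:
√((143 + 46) + (-88 - 1*42)) = √(189 + (-88 - 42)) = √(189 - 130) = √59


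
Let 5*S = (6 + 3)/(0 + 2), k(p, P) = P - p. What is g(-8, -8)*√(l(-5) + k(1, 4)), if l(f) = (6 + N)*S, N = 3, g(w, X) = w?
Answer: -4*√1110/5 ≈ -26.653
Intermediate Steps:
S = 9/10 (S = ((6 + 3)/(0 + 2))/5 = (9/2)/5 = (9*(½))/5 = (⅕)*(9/2) = 9/10 ≈ 0.90000)
l(f) = 81/10 (l(f) = (6 + 3)*(9/10) = 9*(9/10) = 81/10)
g(-8, -8)*√(l(-5) + k(1, 4)) = -8*√(81/10 + (4 - 1*1)) = -8*√(81/10 + (4 - 1)) = -8*√(81/10 + 3) = -4*√1110/5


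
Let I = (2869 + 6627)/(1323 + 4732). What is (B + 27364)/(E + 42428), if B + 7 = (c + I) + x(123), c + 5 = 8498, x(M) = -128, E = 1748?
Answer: 108153103/133742840 ≈ 0.80866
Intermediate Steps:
c = 8493 (c = -5 + 8498 = 8493)
I = 9496/6055 ≈ 1.5683
B = 50617186/6055 (B = -7 + ((8493 + 9496/6055) - 128) = -7 + (51434611/6055 - 128) = -7 + 50659571/6055 = 50617186/6055 ≈ 8359.6)
(B + 27364)/(E + 42428) = (50617186/6055 + 27364)/(1748 + 42428) = (216306206/6055)/44176 = (216306206/6055)*(1/44176) = 108153103/133742840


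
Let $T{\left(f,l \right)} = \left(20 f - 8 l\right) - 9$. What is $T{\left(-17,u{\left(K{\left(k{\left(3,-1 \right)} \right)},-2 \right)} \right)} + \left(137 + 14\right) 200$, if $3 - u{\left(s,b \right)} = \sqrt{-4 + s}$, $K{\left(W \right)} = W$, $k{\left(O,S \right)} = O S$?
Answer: $29827 + 8 i \sqrt{7} \approx 29827.0 + 21.166 i$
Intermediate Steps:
$u{\left(s,b \right)} = 3 - \sqrt{-4 + s}$
$T{\left(f,l \right)} = -9 - 8 l + 20 f$ ($T{\left(f,l \right)} = \left(- 8 l + 20 f\right) - 9 = -9 - 8 l + 20 f$)
$T{\left(-17,u{\left(K{\left(k{\left(3,-1 \right)} \right)},-2 \right)} \right)} + \left(137 + 14\right) 200 = \left(-9 - 8 \left(3 - \sqrt{-4 + 3 \left(-1\right)}\right) + 20 \left(-17\right)\right) + \left(137 + 14\right) 200 = \left(-9 - 8 \left(3 - \sqrt{-4 - 3}\right) - 340\right) + 151 \cdot 200 = \left(-9 - 8 \left(3 - \sqrt{-7}\right) - 340\right) + 30200 = \left(-9 - 8 \left(3 - i \sqrt{7}\right) - 340\right) + 30200 = \left(-9 - \left(24 - 8 i \sqrt{7}\right) - 340\right) + 30200 = \left(-373 + 8 i \sqrt{7}\right) + 30200 = 29827 + 8 i \sqrt{7}$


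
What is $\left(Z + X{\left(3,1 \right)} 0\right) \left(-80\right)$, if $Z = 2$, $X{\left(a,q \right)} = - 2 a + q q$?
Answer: $-160$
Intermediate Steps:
$X{\left(a,q \right)} = q^{2} - 2 a$ ($X{\left(a,q \right)} = - 2 a + q^{2} = q^{2} - 2 a$)
$\left(Z + X{\left(3,1 \right)} 0\right) \left(-80\right) = \left(2 + \left(1^{2} - 6\right) 0\right) \left(-80\right) = \left(2 + \left(1 - 6\right) 0\right) \left(-80\right) = \left(2 - 0\right) \left(-80\right) = \left(2 + 0\right) \left(-80\right) = 2 \left(-80\right) = -160$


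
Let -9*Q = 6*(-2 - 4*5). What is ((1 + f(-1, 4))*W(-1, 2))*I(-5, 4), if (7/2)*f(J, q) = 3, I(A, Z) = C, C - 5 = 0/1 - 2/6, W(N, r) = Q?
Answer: 1144/9 ≈ 127.11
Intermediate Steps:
Q = 44/3 (Q = -2*(-2 - 4*5)/3 = -2*(-2 - 20)/3 = -2*(-22)/3 = -1/9*(-132) = 44/3 ≈ 14.667)
W(N, r) = 44/3
C = 14/3 (C = 5 + (0/1 - 2/6) = 5 + (0*1 - 2*1/6) = 5 + (0 - 1/3) = 5 - 1/3 = 14/3 ≈ 4.6667)
I(A, Z) = 14/3
f(J, q) = 6/7 (f(J, q) = (2/7)*3 = 6/7)
((1 + f(-1, 4))*W(-1, 2))*I(-5, 4) = ((1 + 6/7)*(44/3))*(14/3) = ((13/7)*(44/3))*(14/3) = (572/21)*(14/3) = 1144/9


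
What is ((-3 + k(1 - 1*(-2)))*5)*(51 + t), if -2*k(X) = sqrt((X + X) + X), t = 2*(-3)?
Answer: -2025/2 ≈ -1012.5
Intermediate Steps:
t = -6
k(X) = -sqrt(3)*sqrt(X)/2 (k(X) = -sqrt((X + X) + X)/2 = -sqrt(2*X + X)/2 = -sqrt(3)*sqrt(X)/2)
((-3 + k(1 - 1*(-2)))*5)*(51 + t) = ((-3 - sqrt(3)*sqrt(1 - 1*(-2))/2)*5)*(51 - 6) = ((-3 - sqrt(3)*sqrt(1 + 2)/2)*5)*45 = ((-3 - sqrt(3)*sqrt(3)/2)*5)*45 = ((-3 - 3/2)*5)*45 = -9/2*5*45 = -45/2*45 = -2025/2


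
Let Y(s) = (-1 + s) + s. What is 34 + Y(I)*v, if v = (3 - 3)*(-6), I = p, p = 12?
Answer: 34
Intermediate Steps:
I = 12
v = 0 (v = 0*(-6) = 0)
Y(s) = -1 + 2*s
34 + Y(I)*v = 34 + (-1 + 2*12)*0 = 34 + (-1 + 24)*0 = 34 + 23*0 = 34 + 0 = 34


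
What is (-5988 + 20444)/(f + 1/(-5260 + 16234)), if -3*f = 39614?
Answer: -158640144/144908011 ≈ -1.0948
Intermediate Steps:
f = -39614/3 (f = -⅓*39614 = -39614/3 ≈ -13205.)
(-5988 + 20444)/(f + 1/(-5260 + 16234)) = (-5988 + 20444)/(-39614/3 + 1/(-5260 + 16234)) = 14456/(-39614/3 + 1/10974) = 14456/(-144908011/10974) = 14456*(-10974/144908011) = -158640144/144908011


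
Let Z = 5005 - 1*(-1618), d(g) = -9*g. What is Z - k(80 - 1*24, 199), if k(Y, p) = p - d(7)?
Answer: 6361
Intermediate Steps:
k(Y, p) = 63 + p (k(Y, p) = p - (-9)*7 = p - 1*(-63) = p + 63 = 63 + p)
Z = 6623 (Z = 5005 + 1618 = 6623)
Z - k(80 - 1*24, 199) = 6623 - (63 + 199) = 6623 - 1*262 = 6623 - 262 = 6361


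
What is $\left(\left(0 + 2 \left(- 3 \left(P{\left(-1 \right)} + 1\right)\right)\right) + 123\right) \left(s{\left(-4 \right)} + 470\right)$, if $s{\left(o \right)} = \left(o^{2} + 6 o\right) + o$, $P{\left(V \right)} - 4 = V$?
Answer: $45342$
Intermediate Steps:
$P{\left(V \right)} = 4 + V$
$s{\left(o \right)} = o^{2} + 7 o$
$\left(\left(0 + 2 \left(- 3 \left(P{\left(-1 \right)} + 1\right)\right)\right) + 123\right) \left(s{\left(-4 \right)} + 470\right) = \left(\left(0 + 2 \left(- 3 \left(\left(4 - 1\right) + 1\right)\right)\right) + 123\right) \left(- 4 \left(7 - 4\right) + 470\right) = \left(\left(0 + 2 \left(- 3 \left(3 + 1\right)\right)\right) + 123\right) \left(\left(-4\right) 3 + 470\right) = \left(\left(0 + 2 \left(\left(-3\right) 4\right)\right) + 123\right) \left(-12 + 470\right) = \left(\left(0 + 2 \left(-12\right)\right) + 123\right) 458 = \left(\left(0 - 24\right) + 123\right) 458 = \left(-24 + 123\right) 458 = 99 \cdot 458 = 45342$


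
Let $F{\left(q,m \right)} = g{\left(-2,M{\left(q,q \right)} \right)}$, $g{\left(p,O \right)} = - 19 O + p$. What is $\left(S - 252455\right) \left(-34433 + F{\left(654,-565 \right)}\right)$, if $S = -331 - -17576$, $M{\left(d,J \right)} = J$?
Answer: $11022175810$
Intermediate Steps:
$S = 17245$ ($S = -331 + 17576 = 17245$)
$g{\left(p,O \right)} = p - 19 O$
$F{\left(q,m \right)} = -2 - 19 q$
$\left(S - 252455\right) \left(-34433 + F{\left(654,-565 \right)}\right) = \left(17245 - 252455\right) \left(-34433 - 12428\right) = - 235210 \left(-34433 - 12428\right) = \left(-235210\right) \left(-46861\right) = 11022175810$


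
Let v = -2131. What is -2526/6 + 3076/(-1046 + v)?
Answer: -1340593/3177 ≈ -421.97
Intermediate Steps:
-2526/6 + 3076/(-1046 + v) = -2526/6 + 3076/(-1046 - 2131) = -2526*⅙ + 3076/(-3177) = -421 + 3076*(-1/3177) = -421 - 3076/3177 = -1340593/3177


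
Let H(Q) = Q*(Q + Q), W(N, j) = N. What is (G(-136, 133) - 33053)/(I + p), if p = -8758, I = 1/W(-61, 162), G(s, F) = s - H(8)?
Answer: 2032337/534239 ≈ 3.8042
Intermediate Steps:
H(Q) = 2*Q² (H(Q) = Q*(2*Q) = 2*Q²)
G(s, F) = -128 + s (G(s, F) = s - 2*8² = s - 2*64 = s - 1*128 = s - 128 = -128 + s)
I = -1/61 (I = 1/(-61) = -1/61 ≈ -0.016393)
(G(-136, 133) - 33053)/(I + p) = ((-128 - 136) - 33053)/(-1/61 - 8758) = (-264 - 33053)/(-534239/61) = -33317*(-61/534239) = 2032337/534239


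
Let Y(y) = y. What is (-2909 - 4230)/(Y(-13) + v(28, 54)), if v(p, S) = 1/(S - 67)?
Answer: 92807/170 ≈ 545.92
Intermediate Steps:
v(p, S) = 1/(-67 + S)
(-2909 - 4230)/(Y(-13) + v(28, 54)) = (-2909 - 4230)/(-13 + 1/(-67 + 54)) = -7139/(-13 + 1/(-13)) = -7139/(-13 - 1/13) = -7139/(-170/13) = -7139*(-13/170) = 92807/170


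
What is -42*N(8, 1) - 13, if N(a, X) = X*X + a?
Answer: -391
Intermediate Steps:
N(a, X) = a + X² (N(a, X) = X² + a = a + X²)
-42*N(8, 1) - 13 = -42*(8 + 1²) - 13 = -42*(8 + 1) - 13 = -42*9 - 13 = -378 - 13 = -391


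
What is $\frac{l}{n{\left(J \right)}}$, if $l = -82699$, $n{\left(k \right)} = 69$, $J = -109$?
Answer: $- \frac{82699}{69} \approx -1198.5$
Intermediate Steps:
$\frac{l}{n{\left(J \right)}} = - \frac{82699}{69}$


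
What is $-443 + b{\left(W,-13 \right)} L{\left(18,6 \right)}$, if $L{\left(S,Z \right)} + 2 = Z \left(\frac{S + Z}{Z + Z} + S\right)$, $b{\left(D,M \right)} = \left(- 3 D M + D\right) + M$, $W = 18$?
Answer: $82983$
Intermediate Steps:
$b{\left(D,M \right)} = D + M - 3 D M$ ($b{\left(D,M \right)} = \left(- 3 D M + D\right) + M = \left(D - 3 D M\right) + M = D + M - 3 D M$)
$L{\left(S,Z \right)} = -2 + Z \left(S + \frac{S + Z}{2 Z}\right)$ ($L{\left(S,Z \right)} = -2 + Z \left(\frac{S + Z}{Z + Z} + S\right) = -2 + Z \left(\frac{S + Z}{2 Z} + S\right) = -2 + Z \left(S + \frac{S + Z}{2 Z}\right)$)
$-443 + b{\left(W,-13 \right)} L{\left(18,6 \right)} = -443 + \left(18 - 13 - 54 \left(-13\right)\right) \left(-2 + \frac{1}{2} \cdot 18 + \frac{1}{2} \cdot 6 + 18 \cdot 6\right) = -443 + \left(18 - 13 + 702\right) \left(-2 + 9 + 3 + 108\right) = -443 + 707 \cdot 118 = -443 + 83426 = 82983$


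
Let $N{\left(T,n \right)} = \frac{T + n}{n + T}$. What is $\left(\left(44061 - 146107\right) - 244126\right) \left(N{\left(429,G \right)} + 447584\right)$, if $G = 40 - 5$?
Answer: $-154941394620$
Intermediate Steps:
$G = 35$ ($G = 40 - 5 = 35$)
$N{\left(T,n \right)} = 1$ ($N{\left(T,n \right)} = \frac{T + n}{T + n} = 1$)
$\left(\left(44061 - 146107\right) - 244126\right) \left(N{\left(429,G \right)} + 447584\right) = \left(\left(44061 - 146107\right) - 244126\right) \left(1 + 447584\right) = \left(-102046 - 244126\right) 447585 = \left(-346172\right) 447585 = -154941394620$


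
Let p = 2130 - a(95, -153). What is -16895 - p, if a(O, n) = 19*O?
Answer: -17220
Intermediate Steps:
p = 325 (p = 2130 - 19*95 = 2130 - 1*1805 = 2130 - 1805 = 325)
-16895 - p = -16895 - 1*325 = -16895 - 325 = -17220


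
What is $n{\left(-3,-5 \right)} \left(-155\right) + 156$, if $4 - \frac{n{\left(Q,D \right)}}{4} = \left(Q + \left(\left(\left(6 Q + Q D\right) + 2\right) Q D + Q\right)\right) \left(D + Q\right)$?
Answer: $101836$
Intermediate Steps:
$n{\left(Q,D \right)} = 16 - 4 \left(D + Q\right) \left(2 Q + D Q \left(2 + 6 Q + D Q\right)\right)$ ($n{\left(Q,D \right)} = 16 - 4 \left(Q + \left(\left(\left(6 Q + Q D\right) + 2\right) Q D + Q\right)\right) \left(D + Q\right) = 16 - 4 \left(Q + \left(\left(\left(6 Q + D Q\right) + 2\right) Q D + Q\right)\right) \left(D + Q\right) = 16 - 4 \left(Q + \left(\left(2 + 6 Q + D Q\right) Q D + Q\right)\right) \left(D + Q\right) = 16 - 4 \left(Q + \left(Q \left(2 + 6 Q + D Q\right) D + Q\right)\right) \left(D + Q\right) = 16 - 4 \left(Q + \left(D Q \left(2 + 6 Q + D Q\right) + Q\right)\right) \left(D + Q\right) = 16 - 4 \left(Q + \left(Q + D Q \left(2 + 6 Q + D Q\right)\right)\right) \left(D + Q\right) = 16 - 4 \left(2 Q + D Q \left(2 + 6 Q + D Q\right)\right) \left(D + Q\right) = 16 - 4 \left(D + Q\right) \left(2 Q + D Q \left(2 + 6 Q + D Q\right)\right)$)
$n{\left(-3,-5 \right)} \left(-155\right) + 156 = \left(16 - 8 \left(-3\right)^{2} - - 120 \left(-3\right)^{3} - 24 \left(-5\right)^{2} \left(-3\right)^{2} - \left(-40\right) \left(-3\right) - - 40 \left(-3\right)^{2} - - 24 \left(-5\right)^{2} - 4 \left(-5\right)^{2} \left(-3\right)^{3} - 4 \left(-5\right)^{3} \left(-3\right)^{2}\right) \left(-155\right) + 156 = \left(16 - 72 - \left(-120\right) \left(-27\right) - 600 \cdot 9 - 120 - \left(-40\right) 9 - \left(-24\right) 25 - 100 \left(-27\right) - \left(-500\right) 9\right) \left(-155\right) + 156 = \left(16 - 72 - 3240 - 5400 - 120 + 360 + 600 + 2700 + 4500\right) \left(-155\right) + 156 = \left(-656\right) \left(-155\right) + 156 = 101680 + 156 = 101836$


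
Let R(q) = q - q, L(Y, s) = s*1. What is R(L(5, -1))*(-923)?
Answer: 0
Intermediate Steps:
L(Y, s) = s
R(q) = 0
R(L(5, -1))*(-923) = 0*(-923) = 0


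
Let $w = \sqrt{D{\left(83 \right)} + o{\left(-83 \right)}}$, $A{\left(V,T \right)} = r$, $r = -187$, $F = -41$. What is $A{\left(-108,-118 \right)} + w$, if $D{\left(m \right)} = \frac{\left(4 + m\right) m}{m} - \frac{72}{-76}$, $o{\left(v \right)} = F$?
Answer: $-187 + \frac{2 \sqrt{4237}}{19} \approx -180.15$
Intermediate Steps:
$o{\left(v \right)} = -41$
$A{\left(V,T \right)} = -187$
$D{\left(m \right)} = \frac{94}{19} + m$ ($D{\left(m \right)} = \frac{m \left(4 + m\right)}{m} - - \frac{18}{19} = \left(4 + m\right) + \frac{18}{19} = \frac{94}{19} + m$)
$w = \frac{2 \sqrt{4237}}{19}$ ($w = \sqrt{\left(\frac{94}{19} + 83\right) - 41} = \sqrt{\frac{1671}{19} - 41} = \sqrt{\frac{892}{19}} = \frac{2 \sqrt{4237}}{19} \approx 6.8518$)
$A{\left(-108,-118 \right)} + w = -187 + \frac{2 \sqrt{4237}}{19}$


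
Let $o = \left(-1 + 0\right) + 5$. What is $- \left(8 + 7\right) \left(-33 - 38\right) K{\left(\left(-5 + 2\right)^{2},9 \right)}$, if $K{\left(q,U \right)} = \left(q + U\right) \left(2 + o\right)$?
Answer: $115020$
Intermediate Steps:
$o = 4$ ($o = -1 + 5 = 4$)
$K{\left(q,U \right)} = 6 U + 6 q$ ($K{\left(q,U \right)} = \left(q + U\right) \left(2 + 4\right) = \left(U + q\right) 6 = 6 U + 6 q$)
$- \left(8 + 7\right) \left(-33 - 38\right) K{\left(\left(-5 + 2\right)^{2},9 \right)} = - \left(8 + 7\right) \left(-33 - 38\right) \left(6 \cdot 9 + 6 \left(-5 + 2\right)^{2}\right) = - 15 \left(-71\right) \left(54 + 6 \left(-3\right)^{2}\right) = \left(-1\right) \left(-1065\right) \left(54 + 6 \cdot 9\right) = 1065 \left(54 + 54\right) = 1065 \cdot 108 = 115020$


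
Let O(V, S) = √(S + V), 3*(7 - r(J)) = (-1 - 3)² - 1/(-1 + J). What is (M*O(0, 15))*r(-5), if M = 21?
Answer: 203*√15/6 ≈ 131.04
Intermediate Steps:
r(J) = 5/3 + 1/(3*(-1 + J)) (r(J) = 7 - ((-1 - 3)² - 1/(-1 + J))/3 = 7 - ((-4)² - 1/(-1 + J))/3 = 7 - (16 - 1/(-1 + J))/3 = 7 + (-16/3 + 1/(3*(-1 + J))) = 5/3 + 1/(3*(-1 + J)))
(M*O(0, 15))*r(-5) = (21*√(15 + 0))*((-4 + 5*(-5))/(3*(-1 - 5))) = (21*√15)*((⅓)*(-4 - 25)/(-6)) = (21*√15)*((⅓)*(-⅙)*(-29)) = (21*√15)*(29/18) = 203*√15/6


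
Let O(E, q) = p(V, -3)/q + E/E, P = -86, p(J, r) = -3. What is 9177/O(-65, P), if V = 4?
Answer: 789222/89 ≈ 8867.7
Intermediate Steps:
O(E, q) = 1 - 3/q (O(E, q) = -3/q + E/E = -3/q + 1 = 1 - 3/q)
9177/O(-65, P) = 9177/(((-3 - 86)/(-86))) = 9177/((-1/86*(-89))) = 9177/(89/86) = 9177*(86/89) = 789222/89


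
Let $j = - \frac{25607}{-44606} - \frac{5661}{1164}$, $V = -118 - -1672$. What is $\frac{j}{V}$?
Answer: $- \frac{37118003}{13447638456} \approx -0.0027602$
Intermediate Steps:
$V = 1554$ ($V = -118 + 1672 = 1554$)
$j = - \frac{37118003}{8653564}$ ($j = \left(-25607\right) \left(- \frac{1}{44606}\right) - \frac{1887}{388} = \frac{25607}{44606} - \frac{1887}{388} = - \frac{37118003}{8653564} \approx -4.2893$)
$\frac{j}{V} = - \frac{37118003}{8653564 \cdot 1554} = \left(- \frac{37118003}{8653564}\right) \frac{1}{1554} = - \frac{37118003}{13447638456}$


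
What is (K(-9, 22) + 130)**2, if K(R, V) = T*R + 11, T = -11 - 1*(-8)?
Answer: 28224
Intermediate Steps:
T = -3 (T = -11 + 8 = -3)
K(R, V) = 11 - 3*R (K(R, V) = -3*R + 11 = 11 - 3*R)
(K(-9, 22) + 130)**2 = ((11 - 3*(-9)) + 130)**2 = ((11 + 27) + 130)**2 = (38 + 130)**2 = 168**2 = 28224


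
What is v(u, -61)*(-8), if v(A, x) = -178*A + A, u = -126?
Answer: -178416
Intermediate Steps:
v(A, x) = -177*A
v(u, -61)*(-8) = -177*(-126)*(-8) = 22302*(-8) = -178416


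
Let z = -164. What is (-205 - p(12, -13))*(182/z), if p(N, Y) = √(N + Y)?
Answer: 455/2 + 91*I/82 ≈ 227.5 + 1.1098*I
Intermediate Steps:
(-205 - p(12, -13))*(182/z) = (-205 - √(12 - 13))*(182/(-164)) = (-205 - √(-1))*(182*(-1/164)) = (-205 - I)*(-91/82) = 455/2 + 91*I/82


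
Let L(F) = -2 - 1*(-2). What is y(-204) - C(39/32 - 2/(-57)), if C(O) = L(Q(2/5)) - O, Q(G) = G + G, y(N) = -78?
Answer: -139985/1824 ≈ -76.746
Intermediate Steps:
Q(G) = 2*G
L(F) = 0 (L(F) = -2 + 2 = 0)
C(O) = -O (C(O) = 0 - O = -O)
y(-204) - C(39/32 - 2/(-57)) = -78 - (-1)*(39/32 - 2/(-57)) = -78 - (-1)*(39*(1/32) - 2*(-1/57)) = -78 - (-1)*(39/32 + 2/57) = -78 - (-1)*2287/1824 = -78 - 1*(-2287/1824) = -78 + 2287/1824 = -139985/1824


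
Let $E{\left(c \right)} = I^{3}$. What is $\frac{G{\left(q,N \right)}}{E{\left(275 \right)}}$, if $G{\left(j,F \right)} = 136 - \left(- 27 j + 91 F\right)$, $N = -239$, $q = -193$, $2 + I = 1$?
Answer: $-16674$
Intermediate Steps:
$I = -1$ ($I = -2 + 1 = -1$)
$E{\left(c \right)} = -1$ ($E{\left(c \right)} = \left(-1\right)^{3} = -1$)
$G{\left(j,F \right)} = 136 - 91 F + 27 j$ ($G{\left(j,F \right)} = 136 - \left(- 27 j + 91 F\right) = 136 - 91 F + 27 j$)
$\frac{G{\left(q,N \right)}}{E{\left(275 \right)}} = \frac{136 - -21749 + 27 \left(-193\right)}{-1} = \left(136 + 21749 - 5211\right) \left(-1\right) = 16674 \left(-1\right) = -16674$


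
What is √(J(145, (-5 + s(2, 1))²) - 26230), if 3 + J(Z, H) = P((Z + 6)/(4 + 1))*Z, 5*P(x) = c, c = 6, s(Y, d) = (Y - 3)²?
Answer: I*√26059 ≈ 161.43*I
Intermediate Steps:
s(Y, d) = (-3 + Y)²
P(x) = 6/5 (P(x) = (⅕)*6 = 6/5)
J(Z, H) = -3 + 6*Z/5
√(J(145, (-5 + s(2, 1))²) - 26230) = √((-3 + (6/5)*145) - 26230) = √((-3 + 174) - 26230) = √(171 - 26230) = √(-26059) = I*√26059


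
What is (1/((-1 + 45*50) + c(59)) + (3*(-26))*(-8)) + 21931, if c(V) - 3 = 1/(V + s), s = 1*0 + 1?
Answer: 3047654215/135121 ≈ 22555.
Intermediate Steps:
s = 1 (s = 0 + 1 = 1)
c(V) = 3 + 1/(1 + V) (c(V) = 3 + 1/(V + 1) = 3 + 1/(1 + V))
(1/((-1 + 45*50) + c(59)) + (3*(-26))*(-8)) + 21931 = (1/((-1 + 45*50) + (4 + 3*59)/(1 + 59)) + (3*(-26))*(-8)) + 21931 = (1/((-1 + 2250) + (4 + 177)/60) - 78*(-8)) + 21931 = (1/(2249 + (1/60)*181) + 624) + 21931 = (1/(2249 + 181/60) + 624) + 21931 = (1/(135121/60) + 624) + 21931 = (60/135121 + 624) + 21931 = 84315564/135121 + 21931 = 3047654215/135121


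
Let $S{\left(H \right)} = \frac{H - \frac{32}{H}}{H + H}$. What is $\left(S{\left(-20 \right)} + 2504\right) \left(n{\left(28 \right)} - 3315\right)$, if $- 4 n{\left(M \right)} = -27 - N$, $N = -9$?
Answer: $- \frac{829101483}{100} \approx -8.291 \cdot 10^{6}$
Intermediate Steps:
$n{\left(M \right)} = \frac{9}{2}$ ($n{\left(M \right)} = - \frac{-27 - -9}{4} = - \frac{-27 + 9}{4} = \left(- \frac{1}{4}\right) \left(-18\right) = \frac{9}{2}$)
$S{\left(H \right)} = \frac{H - \frac{32}{H}}{2 H}$
$\left(S{\left(-20 \right)} + 2504\right) \left(n{\left(28 \right)} - 3315\right) = \left(\left(\frac{1}{2} - \frac{16}{400}\right) + 2504\right) \left(\frac{9}{2} - 3315\right) = \left(\left(\frac{1}{2} - \frac{1}{25}\right) + 2504\right) \left(- \frac{6621}{2}\right) = \left(\frac{23}{50} + 2504\right) \left(- \frac{6621}{2}\right) = \frac{125223}{50} \left(- \frac{6621}{2}\right) = - \frac{829101483}{100}$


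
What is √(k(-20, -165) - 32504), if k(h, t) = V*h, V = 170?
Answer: 8*I*√561 ≈ 189.48*I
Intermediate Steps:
k(h, t) = 170*h
√(k(-20, -165) - 32504) = √(170*(-20) - 32504) = √(-3400 - 32504) = √(-35904) = 8*I*√561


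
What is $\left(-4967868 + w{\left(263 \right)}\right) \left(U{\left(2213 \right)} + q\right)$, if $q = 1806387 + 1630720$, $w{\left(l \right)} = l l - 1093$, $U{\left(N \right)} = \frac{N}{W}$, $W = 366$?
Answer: $- \frac{1027309479493000}{61} \approx -1.6841 \cdot 10^{13}$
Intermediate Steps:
$U{\left(N \right)} = \frac{N}{366}$
$w{\left(l \right)} = -1093 + l^{2}$ ($w{\left(l \right)} = l^{2} - 1093 = -1093 + l^{2}$)
$q = 3437107$
$\left(-4967868 + w{\left(263 \right)}\right) \left(U{\left(2213 \right)} + q\right) = \left(-4967868 - \left(1093 - 263^{2}\right)\right) \left(\frac{1}{366} \cdot 2213 + 3437107\right) = \left(-4967868 + \left(-1093 + 69169\right)\right) \left(\frac{2213}{366} + 3437107\right) = \left(-4967868 + 68076\right) \frac{1257983375}{366} = \left(-4899792\right) \frac{1257983375}{366} = - \frac{1027309479493000}{61}$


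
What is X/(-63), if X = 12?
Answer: -4/21 ≈ -0.19048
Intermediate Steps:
X/(-63) = 12/(-63) = 12*(-1/63) = -4/21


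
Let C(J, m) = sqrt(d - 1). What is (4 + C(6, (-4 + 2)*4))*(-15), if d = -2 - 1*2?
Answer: -60 - 15*I*sqrt(5) ≈ -60.0 - 33.541*I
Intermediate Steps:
d = -4 (d = -2 - 2 = -4)
C(J, m) = I*sqrt(5) (C(J, m) = sqrt(-4 - 1) = sqrt(-5) = I*sqrt(5))
(4 + C(6, (-4 + 2)*4))*(-15) = (4 + I*sqrt(5))*(-15) = -60 - 15*I*sqrt(5)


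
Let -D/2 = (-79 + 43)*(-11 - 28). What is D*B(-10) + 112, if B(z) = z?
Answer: 28192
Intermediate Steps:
D = -2808 (D = -2*(-79 + 43)*(-11 - 28) = -(-72)*(-39) = -2*1404 = -2808)
D*B(-10) + 112 = -2808*(-10) + 112 = 28080 + 112 = 28192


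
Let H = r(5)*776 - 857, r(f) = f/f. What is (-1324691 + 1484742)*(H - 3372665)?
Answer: -539811370046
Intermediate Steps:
r(f) = 1
H = -81 (H = 1*776 - 857 = 776 - 857 = -81)
(-1324691 + 1484742)*(H - 3372665) = (-1324691 + 1484742)*(-81 - 3372665) = 160051*(-3372746) = -539811370046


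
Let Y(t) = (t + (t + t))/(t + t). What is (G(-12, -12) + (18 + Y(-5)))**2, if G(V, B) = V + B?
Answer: 81/4 ≈ 20.250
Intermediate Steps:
Y(t) = 3/2 (Y(t) = (t + 2*t)/((2*t)) = (3*t)*(1/(2*t)) = 3/2)
G(V, B) = B + V
(G(-12, -12) + (18 + Y(-5)))**2 = ((-12 - 12) + (18 + 3/2))**2 = (-24 + 39/2)**2 = (-9/2)**2 = 81/4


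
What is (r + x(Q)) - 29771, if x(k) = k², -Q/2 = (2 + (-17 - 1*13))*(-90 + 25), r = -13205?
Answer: 13206624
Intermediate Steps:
Q = -3640 (Q = -2*(2 + (-17 - 1*13))*(-90 + 25) = -2*(2 + (-17 - 13))*(-65) = -2*(2 - 30)*(-65) = -(-56)*(-65) = -2*1820 = -3640)
(r + x(Q)) - 29771 = (-13205 + (-3640)²) - 29771 = (-13205 + 13249600) - 29771 = 13236395 - 29771 = 13206624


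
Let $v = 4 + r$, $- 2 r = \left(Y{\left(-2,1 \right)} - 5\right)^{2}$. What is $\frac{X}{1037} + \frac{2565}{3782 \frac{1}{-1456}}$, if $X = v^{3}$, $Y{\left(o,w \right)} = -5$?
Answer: $- \frac{34761856}{32147} \approx -1081.3$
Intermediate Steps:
$r = -50$ ($r = - \frac{\left(-5 - 5\right)^{2}}{2} = - \frac{\left(-10\right)^{2}}{2} = \left(- \frac{1}{2}\right) 100 = -50$)
$v = -46$ ($v = 4 - 50 = -46$)
$X = -97336$ ($X = \left(-46\right)^{3} = -97336$)
$\frac{X}{1037} + \frac{2565}{3782 \frac{1}{-1456}} = - \frac{97336}{1037} + \frac{2565}{3782 \frac{1}{-1456}} = \left(-97336\right) \frac{1}{1037} + \frac{2565}{3782 \left(- \frac{1}{1456}\right)} = - \frac{97336}{1037} + \frac{2565}{- \frac{1891}{728}} = - \frac{97336}{1037} + 2565 \left(- \frac{728}{1891}\right) = - \frac{97336}{1037} - \frac{1867320}{1891} = - \frac{34761856}{32147}$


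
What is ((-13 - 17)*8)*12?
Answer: -2880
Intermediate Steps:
((-13 - 17)*8)*12 = -30*8*12 = -240*12 = -2880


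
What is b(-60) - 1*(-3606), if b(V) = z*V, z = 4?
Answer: 3366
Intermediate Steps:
b(V) = 4*V
b(-60) - 1*(-3606) = 4*(-60) - 1*(-3606) = -240 + 3606 = 3366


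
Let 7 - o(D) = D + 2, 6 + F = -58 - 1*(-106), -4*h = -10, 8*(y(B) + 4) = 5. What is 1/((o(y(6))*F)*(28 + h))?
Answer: 8/85827 ≈ 9.3211e-5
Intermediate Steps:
y(B) = -27/8 (y(B) = -4 + (1/8)*5 = -4 + 5/8 = -27/8)
h = 5/2 (h = -1/4*(-10) = 5/2 ≈ 2.5000)
F = 42 (F = -6 + (-58 - 1*(-106)) = -6 + (-58 + 106) = -6 + 48 = 42)
o(D) = 5 - D (o(D) = 7 - (D + 2) = 7 - (2 + D) = 7 + (-2 - D) = 5 - D)
1/((o(y(6))*F)*(28 + h)) = 1/(((5 - 1*(-27/8))*42)*(28 + 5/2)) = 1/(((5 + 27/8)*42)*(61/2)) = 1/(((67/8)*42)*(61/2)) = 1/((1407/4)*(61/2)) = 1/(85827/8) = 8/85827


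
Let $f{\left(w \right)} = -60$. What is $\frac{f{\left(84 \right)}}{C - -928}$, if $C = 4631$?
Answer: $- \frac{20}{1853} \approx -0.010793$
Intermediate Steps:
$\frac{f{\left(84 \right)}}{C - -928} = - \frac{60}{4631 - -928} = - \frac{60}{4631 + 928} = - \frac{60}{5559} = \left(-60\right) \frac{1}{5559} = - \frac{20}{1853}$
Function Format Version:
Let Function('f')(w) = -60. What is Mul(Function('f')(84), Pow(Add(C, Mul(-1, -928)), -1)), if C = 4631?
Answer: Rational(-20, 1853) ≈ -0.010793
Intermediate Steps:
Mul(Function('f')(84), Pow(Add(C, Mul(-1, -928)), -1)) = Mul(-60, Pow(Add(4631, Mul(-1, -928)), -1)) = Mul(-60, Pow(Add(4631, 928), -1)) = Mul(-60, Pow(5559, -1)) = Mul(-60, Rational(1, 5559)) = Rational(-20, 1853)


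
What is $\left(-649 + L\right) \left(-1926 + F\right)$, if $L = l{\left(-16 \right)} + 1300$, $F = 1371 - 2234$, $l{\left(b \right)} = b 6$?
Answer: $-1547895$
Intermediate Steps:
$l{\left(b \right)} = 6 b$
$F = -863$
$L = 1204$ ($L = 6 \left(-16\right) + 1300 = -96 + 1300 = 1204$)
$\left(-649 + L\right) \left(-1926 + F\right) = \left(-649 + 1204\right) \left(-1926 - 863\right) = 555 \left(-2789\right) = -1547895$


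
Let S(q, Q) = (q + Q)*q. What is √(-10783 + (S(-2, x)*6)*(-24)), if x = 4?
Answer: I*√10207 ≈ 101.03*I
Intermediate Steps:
S(q, Q) = q*(Q + q) (S(q, Q) = (Q + q)*q = q*(Q + q))
√(-10783 + (S(-2, x)*6)*(-24)) = √(-10783 + (-2*(4 - 2)*6)*(-24)) = √(-10783 + (-2*2*6)*(-24)) = √(-10783 - 4*6*(-24)) = √(-10783 - 24*(-24)) = √(-10783 + 576) = √(-10207) = I*√10207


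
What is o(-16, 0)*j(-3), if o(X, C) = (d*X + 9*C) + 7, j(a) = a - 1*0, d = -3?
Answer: -165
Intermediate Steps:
j(a) = a (j(a) = a + 0 = a)
o(X, C) = 7 - 3*X + 9*C (o(X, C) = (-3*X + 9*C) + 7 = 7 - 3*X + 9*C)
o(-16, 0)*j(-3) = (7 - 3*(-16) + 9*0)*(-3) = (7 + 48 + 0)*(-3) = 55*(-3) = -165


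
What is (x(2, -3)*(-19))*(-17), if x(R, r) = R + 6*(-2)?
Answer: -3230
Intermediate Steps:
x(R, r) = -12 + R (x(R, r) = R - 12 = -12 + R)
(x(2, -3)*(-19))*(-17) = ((-12 + 2)*(-19))*(-17) = -10*(-19)*(-17) = 190*(-17) = -3230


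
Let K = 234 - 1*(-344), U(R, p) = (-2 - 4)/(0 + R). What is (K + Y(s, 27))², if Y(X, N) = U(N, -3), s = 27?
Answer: 27040000/81 ≈ 3.3383e+5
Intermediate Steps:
U(R, p) = -6/R
K = 578 (K = 234 + 344 = 578)
Y(X, N) = -6/N
(K + Y(s, 27))² = (578 - 6/27)² = (578 - 6*1/27)² = (578 - 2/9)² = (5200/9)² = 27040000/81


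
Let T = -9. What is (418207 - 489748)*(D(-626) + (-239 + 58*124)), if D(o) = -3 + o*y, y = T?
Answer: -900271944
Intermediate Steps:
y = -9
D(o) = -3 - 9*o (D(o) = -3 + o*(-9) = -3 - 9*o)
(418207 - 489748)*(D(-626) + (-239 + 58*124)) = (418207 - 489748)*((-3 - 9*(-626)) + (-239 + 58*124)) = -71541*((-3 + 5634) + (-239 + 7192)) = -71541*(5631 + 6953) = -71541*12584 = -900271944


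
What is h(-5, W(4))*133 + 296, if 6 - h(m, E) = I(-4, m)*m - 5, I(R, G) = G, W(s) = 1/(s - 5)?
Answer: -1566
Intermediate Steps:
W(s) = 1/(-5 + s)
h(m, E) = 11 - m**2 (h(m, E) = 6 - (m*m - 5) = 6 - (m**2 - 5) = 6 - (-5 + m**2) = 6 + (5 - m**2) = 11 - m**2)
h(-5, W(4))*133 + 296 = (11 - 1*(-5)**2)*133 + 296 = (11 - 1*25)*133 + 296 = (11 - 25)*133 + 296 = -14*133 + 296 = -1862 + 296 = -1566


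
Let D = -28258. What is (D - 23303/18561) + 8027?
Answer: -375530894/18561 ≈ -20232.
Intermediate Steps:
(D - 23303/18561) + 8027 = (-28258 - 23303/18561) + 8027 = -524520041/18561 + 8027 = -375530894/18561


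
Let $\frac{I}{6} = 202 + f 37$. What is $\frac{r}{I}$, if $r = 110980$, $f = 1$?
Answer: $\frac{55490}{717} \approx 77.392$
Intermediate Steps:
$I = 1434$ ($I = 6 \left(202 + 1 \cdot 37\right) = 6 \left(202 + 37\right) = 6 \cdot 239 = 1434$)
$\frac{r}{I} = \frac{110980}{1434} = 110980 \cdot \frac{1}{1434} = \frac{55490}{717}$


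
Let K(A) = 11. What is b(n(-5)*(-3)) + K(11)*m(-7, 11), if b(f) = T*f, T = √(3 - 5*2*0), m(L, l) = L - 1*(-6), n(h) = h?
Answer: -11 + 15*√3 ≈ 14.981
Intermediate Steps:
m(L, l) = 6 + L (m(L, l) = L + 6 = 6 + L)
T = √3 (T = √(3 - 10*0) = √(3 + 0) = √3 ≈ 1.7320)
b(f) = f*√3 (b(f) = √3*f = f*√3)
b(n(-5)*(-3)) + K(11)*m(-7, 11) = (-5*(-3))*√3 + 11*(6 - 7) = 15*√3 + 11*(-1) = 15*√3 - 11 = -11 + 15*√3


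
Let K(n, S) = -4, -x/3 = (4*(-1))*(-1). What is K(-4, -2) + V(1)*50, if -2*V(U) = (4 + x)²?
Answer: -1604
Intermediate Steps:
x = -12 (x = -3*4*(-1)*(-1) = -(-12)*(-1) = -3*4 = -12)
V(U) = -32 (V(U) = -(4 - 12)²/2 = -½*(-8)² = -½*64 = -32)
K(-4, -2) + V(1)*50 = -4 - 32*50 = -4 - 1600 = -1604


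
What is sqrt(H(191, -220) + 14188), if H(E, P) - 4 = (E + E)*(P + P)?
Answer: 4*I*sqrt(9618) ≈ 392.29*I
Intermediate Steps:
H(E, P) = 4 + 4*E*P (H(E, P) = 4 + (E + E)*(P + P) = 4 + (2*E)*(2*P) = 4 + 4*E*P)
sqrt(H(191, -220) + 14188) = sqrt((4 + 4*191*(-220)) + 14188) = sqrt((4 - 168080) + 14188) = sqrt(-168076 + 14188) = sqrt(-153888) = 4*I*sqrt(9618)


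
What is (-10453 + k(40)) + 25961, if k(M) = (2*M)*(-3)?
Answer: 15268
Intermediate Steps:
k(M) = -6*M
(-10453 + k(40)) + 25961 = (-10453 - 6*40) + 25961 = (-10453 - 240) + 25961 = -10693 + 25961 = 15268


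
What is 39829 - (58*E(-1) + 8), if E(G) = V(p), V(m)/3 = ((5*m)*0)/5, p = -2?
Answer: 39821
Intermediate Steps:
V(m) = 0 (V(m) = 3*(((5*m)*0)/5) = 3*(0*(1/5)) = 3*0 = 0)
E(G) = 0
39829 - (58*E(-1) + 8) = 39829 - (58*0 + 8) = 39829 - (0 + 8) = 39829 - 1*8 = 39829 - 8 = 39821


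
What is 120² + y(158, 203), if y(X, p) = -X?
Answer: 14242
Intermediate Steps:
120² + y(158, 203) = 120² - 1*158 = 14400 - 158 = 14242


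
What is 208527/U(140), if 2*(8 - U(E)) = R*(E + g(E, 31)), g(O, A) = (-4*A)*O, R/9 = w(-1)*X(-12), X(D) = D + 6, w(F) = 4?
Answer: -208527/1859752 ≈ -0.11213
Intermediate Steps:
X(D) = 6 + D
R = -216 (R = 9*(4*(6 - 12)) = 9*(4*(-6)) = 9*(-24) = -216)
g(O, A) = -4*A*O
U(E) = 8 - 13284*E (U(E) = 8 - (-108)*(E - 4*31*E) = 8 - (-108)*(E - 124*E) = 8 - (-108)*(-123*E) = 8 - 13284*E)
208527/U(140) = 208527/(8 - 13284*140) = 208527/(8 - 1859760) = 208527/(-1859752) = 208527*(-1/1859752) = -208527/1859752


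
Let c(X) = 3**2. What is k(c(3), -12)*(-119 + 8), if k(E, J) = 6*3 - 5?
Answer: -1443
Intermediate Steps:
c(X) = 9
k(E, J) = 13 (k(E, J) = 18 - 5 = 13)
k(c(3), -12)*(-119 + 8) = 13*(-119 + 8) = 13*(-111) = -1443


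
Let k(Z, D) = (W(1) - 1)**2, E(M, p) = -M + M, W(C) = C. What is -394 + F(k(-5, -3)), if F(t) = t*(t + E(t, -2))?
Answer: -394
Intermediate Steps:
E(M, p) = 0
k(Z, D) = 0 (k(Z, D) = (1 - 1)**2 = 0**2 = 0)
F(t) = t**2 (F(t) = t*(t + 0) = t*t = t**2)
-394 + F(k(-5, -3)) = -394 + 0**2 = -394 + 0 = -394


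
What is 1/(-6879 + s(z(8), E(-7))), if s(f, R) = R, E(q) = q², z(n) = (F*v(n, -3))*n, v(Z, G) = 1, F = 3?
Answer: -1/6830 ≈ -0.00014641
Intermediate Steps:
z(n) = 3*n (z(n) = (3*1)*n = 3*n)
1/(-6879 + s(z(8), E(-7))) = 1/(-6879 + (-7)²) = 1/(-6879 + 49) = 1/(-6830) = -1/6830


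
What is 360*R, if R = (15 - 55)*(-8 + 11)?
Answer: -43200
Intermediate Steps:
R = -120 (R = -40*3 = -120)
360*R = 360*(-120) = -43200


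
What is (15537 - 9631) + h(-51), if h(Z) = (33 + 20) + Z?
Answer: 5908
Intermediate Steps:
h(Z) = 53 + Z
(15537 - 9631) + h(-51) = (15537 - 9631) + (53 - 51) = 5906 + 2 = 5908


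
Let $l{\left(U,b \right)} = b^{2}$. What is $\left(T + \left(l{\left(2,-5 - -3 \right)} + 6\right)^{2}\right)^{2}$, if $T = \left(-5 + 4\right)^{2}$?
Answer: $10201$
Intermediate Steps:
$T = 1$ ($T = \left(-1\right)^{2} = 1$)
$\left(T + \left(l{\left(2,-5 - -3 \right)} + 6\right)^{2}\right)^{2} = \left(1 + \left(\left(-5 - -3\right)^{2} + 6\right)^{2}\right)^{2} = \left(1 + \left(\left(-5 + 3\right)^{2} + 6\right)^{2}\right)^{2} = \left(1 + \left(\left(-2\right)^{2} + 6\right)^{2}\right)^{2} = \left(1 + \left(4 + 6\right)^{2}\right)^{2} = \left(1 + 10^{2}\right)^{2} = \left(1 + 100\right)^{2} = 101^{2} = 10201$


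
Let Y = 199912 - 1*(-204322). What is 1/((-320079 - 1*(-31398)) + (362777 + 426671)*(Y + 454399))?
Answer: 1/677845815903 ≈ 1.4753e-12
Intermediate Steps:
Y = 404234 (Y = 199912 + 204322 = 404234)
1/((-320079 - 1*(-31398)) + (362777 + 426671)*(Y + 454399)) = 1/((-320079 - 1*(-31398)) + (362777 + 426671)*(404234 + 454399)) = 1/((-320079 + 31398) + 789448*858633) = 1/(-288681 + 677846104584) = 1/677845815903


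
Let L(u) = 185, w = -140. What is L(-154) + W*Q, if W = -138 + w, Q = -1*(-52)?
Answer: -14271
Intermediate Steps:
Q = 52
W = -278 (W = -138 - 140 = -278)
L(-154) + W*Q = 185 - 278*52 = 185 - 14456 = -14271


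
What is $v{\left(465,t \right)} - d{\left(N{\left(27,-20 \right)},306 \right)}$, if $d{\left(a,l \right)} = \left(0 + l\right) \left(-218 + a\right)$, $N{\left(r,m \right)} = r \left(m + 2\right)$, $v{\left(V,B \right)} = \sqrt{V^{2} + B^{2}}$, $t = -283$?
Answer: $215424 + \sqrt{296314} \approx 2.1597 \cdot 10^{5}$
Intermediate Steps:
$v{\left(V,B \right)} = \sqrt{B^{2} + V^{2}}$
$N{\left(r,m \right)} = r \left(2 + m\right)$
$d{\left(a,l \right)} = l \left(-218 + a\right)$
$v{\left(465,t \right)} - d{\left(N{\left(27,-20 \right)},306 \right)} = \sqrt{\left(-283\right)^{2} + 465^{2}} - 306 \left(-218 + 27 \left(2 - 20\right)\right) = \sqrt{80089 + 216225} - 306 \left(-218 + 27 \left(-18\right)\right) = \sqrt{296314} - 306 \left(-218 - 486\right) = \sqrt{296314} - 306 \left(-704\right) = \sqrt{296314} - -215424 = \sqrt{296314} + 215424 = 215424 + \sqrt{296314}$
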